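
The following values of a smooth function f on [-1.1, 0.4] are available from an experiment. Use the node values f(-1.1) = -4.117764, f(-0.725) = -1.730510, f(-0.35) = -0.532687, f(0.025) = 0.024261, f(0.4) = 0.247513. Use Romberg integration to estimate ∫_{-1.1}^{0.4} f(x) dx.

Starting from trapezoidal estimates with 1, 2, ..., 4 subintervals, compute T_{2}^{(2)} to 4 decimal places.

T_{0}^{(0)} (trapezoid, 1 panel, h=1.5000): -2.902688
T_{1}^{(0)} (trapezoid, 2 panels, h=0.7500): -1.850859
T_{2}^{(0)} (trapezoid, 4 panels, h=0.3750): -1.565273
T_{1}^{(1)} = -1.850859 + (-1.850859 − (-2.902688))/3 = -1.500249
T_{2}^{(1)} = -1.565273 + (-1.565273 − (-1.850859))/3 = -1.470078
T_{2}^{(2)} = -1.470078 + (-1.470078 − (-1.500249))/15 = -1.468067

-1.4681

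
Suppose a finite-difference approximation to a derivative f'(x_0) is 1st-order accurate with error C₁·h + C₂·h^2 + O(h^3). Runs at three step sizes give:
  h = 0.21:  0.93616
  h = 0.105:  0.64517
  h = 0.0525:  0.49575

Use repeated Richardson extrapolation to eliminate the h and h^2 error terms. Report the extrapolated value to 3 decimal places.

First eliminate the h term (factor 2^1 = 2):
  B₁ = (2·0.64517 − 0.93616)/1 = 0.35418
  B₂ = (2·0.49575 − 0.64517)/1 = 0.34633
Then eliminate the h^2 term (factor 2^2 = 4):
  (4·0.34633 − 0.35418)/3 = 0.34371

0.344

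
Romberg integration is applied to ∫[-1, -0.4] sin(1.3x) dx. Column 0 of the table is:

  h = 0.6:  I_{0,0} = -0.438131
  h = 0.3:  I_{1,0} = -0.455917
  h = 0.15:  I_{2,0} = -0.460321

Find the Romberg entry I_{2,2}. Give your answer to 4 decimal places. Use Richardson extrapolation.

-0.4618

Richardson extrapolation on the trapezoidal column (denominator 4−1=3):
I_{1,1} = -0.455917 + (-0.455917 − (-0.438131))/3 = -0.461846
I_{2,1} = (4·(-0.460321) − (-0.455917)) / 3 = -0.461789
I_{2,2} = (16·(-0.461789) − (-0.461846)) / 15 = -0.461785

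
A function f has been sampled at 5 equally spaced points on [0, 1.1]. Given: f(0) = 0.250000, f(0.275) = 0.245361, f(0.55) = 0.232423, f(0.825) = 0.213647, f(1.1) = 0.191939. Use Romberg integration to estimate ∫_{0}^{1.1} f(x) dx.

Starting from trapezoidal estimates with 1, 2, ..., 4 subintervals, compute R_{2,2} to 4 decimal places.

0.2514

R_{0,0} (trapezoid, 1 panel, h=1.1000): 0.243066
R_{1,0} (trapezoid, 2 panels, h=0.5500): 0.249366
R_{2,0} (trapezoid, 4 panels, h=0.2750): 0.250910
R_{1,1} = 0.249366 + (0.249366 − 0.243066)/3 = 0.251466
R_{2,1} = 0.250910 + (0.250910 − 0.249366)/3 = 0.251425
R_{2,2} = 0.251425 + (0.251425 − 0.251466)/15 = 0.251422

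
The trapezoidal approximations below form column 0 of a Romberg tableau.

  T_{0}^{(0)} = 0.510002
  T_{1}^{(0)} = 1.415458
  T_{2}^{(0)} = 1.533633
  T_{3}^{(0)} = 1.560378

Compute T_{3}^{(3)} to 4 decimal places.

1.5691

Richardson extrapolation on the trapezoidal column (denominator 4−1=3):
T_{1}^{(1)} = (4·1.415458 − 0.510002) / 3 = 1.717277
T_{2}^{(1)} = (4·1.533633 − 1.415458) / 3 = 1.573025
T_{3}^{(1)} = 1.560378 + (1.560378 − 1.533633)/3 = 1.569293
T_{2}^{(2)} = 1.573025 + (1.573025 − 1.717277)/15 = 1.563408
T_{3}^{(2)} = 1.569293 + (1.569293 − 1.573025)/15 = 1.569044
T_{3}^{(3)} = 1.569044 + (1.569044 − 1.563408)/63 = 1.569133
(Column j=1 coincides with Simpson's rule on the same nodes.)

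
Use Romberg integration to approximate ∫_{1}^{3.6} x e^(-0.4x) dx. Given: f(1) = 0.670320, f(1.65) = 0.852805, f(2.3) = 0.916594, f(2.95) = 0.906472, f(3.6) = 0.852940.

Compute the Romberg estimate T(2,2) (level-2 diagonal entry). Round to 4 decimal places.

2.2521

T(0,0) (trapezoid, 1 panel, h=2.6000): 1.980238
T(1,0) (trapezoid, 2 panels, h=1.3000): 2.181691
T(2,0) (trapezoid, 4 panels, h=0.6500): 2.234376
T(1,1) = 2.181691 + (2.181691 − 1.980238)/3 = 2.248842
T(2,1) = 2.234376 + (2.234376 − 2.181691)/3 = 2.251938
T(2,2) = 2.251938 + (2.251938 − 2.248842)/15 = 2.252144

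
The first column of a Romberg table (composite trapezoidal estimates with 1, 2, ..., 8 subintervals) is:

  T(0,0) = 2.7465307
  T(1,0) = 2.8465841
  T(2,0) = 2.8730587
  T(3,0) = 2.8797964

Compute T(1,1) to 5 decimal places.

T(1,1) = 2.8465841 + (2.8465841 − 2.7465307)/3 = 2.8799352
(Column j=1 coincides with Simpson's rule on the same nodes.)

2.87994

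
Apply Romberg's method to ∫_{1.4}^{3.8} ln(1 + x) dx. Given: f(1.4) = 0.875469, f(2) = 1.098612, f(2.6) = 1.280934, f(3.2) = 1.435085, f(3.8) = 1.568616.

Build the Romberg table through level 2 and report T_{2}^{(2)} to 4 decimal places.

T_{0}^{(0)} (trapezoid, 1 panel, h=2.4000): 2.932902
T_{1}^{(0)} (trapezoid, 2 panels, h=1.2000): 3.003572
T_{2}^{(0)} (trapezoid, 4 panels, h=0.6000): 3.022004
T_{1}^{(1)} = 3.003572 + (3.003572 − 2.932902)/3 = 3.027129
T_{2}^{(1)} = 3.022004 + (3.022004 − 3.003572)/3 = 3.028148
T_{2}^{(2)} = 3.028148 + (3.028148 − 3.027129)/15 = 3.028216

3.0282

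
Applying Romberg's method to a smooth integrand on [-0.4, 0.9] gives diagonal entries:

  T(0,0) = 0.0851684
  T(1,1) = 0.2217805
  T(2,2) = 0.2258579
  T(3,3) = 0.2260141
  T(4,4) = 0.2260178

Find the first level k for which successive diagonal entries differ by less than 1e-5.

|T(1,1) − T(0,0)| = 0.1366121 ≥ 1e-5
|T(2,2) − T(1,1)| = 0.0040774 ≥ 1e-5
|T(3,3) − T(2,2)| = 0.0001562 ≥ 1e-5
|T(4,4) − T(3,3)| = 0.0000037 < 1e-5

k = 4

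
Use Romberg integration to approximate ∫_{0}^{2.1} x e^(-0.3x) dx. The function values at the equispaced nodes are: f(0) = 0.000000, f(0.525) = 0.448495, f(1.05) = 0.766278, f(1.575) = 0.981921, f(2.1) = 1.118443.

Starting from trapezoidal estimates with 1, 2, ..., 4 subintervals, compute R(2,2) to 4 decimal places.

1.4653

R(0,0) (trapezoid, 1 panel, h=2.1000): 1.174365
R(1,0) (trapezoid, 2 panels, h=1.0500): 1.391774
R(2,0) (trapezoid, 4 panels, h=0.5250): 1.446856
R(1,1) = 1.391774 + (1.391774 − 1.174365)/3 = 1.464244
R(2,1) = 1.446856 + (1.446856 − 1.391774)/3 = 1.465217
R(2,2) = 1.465217 + (1.465217 − 1.464244)/15 = 1.465282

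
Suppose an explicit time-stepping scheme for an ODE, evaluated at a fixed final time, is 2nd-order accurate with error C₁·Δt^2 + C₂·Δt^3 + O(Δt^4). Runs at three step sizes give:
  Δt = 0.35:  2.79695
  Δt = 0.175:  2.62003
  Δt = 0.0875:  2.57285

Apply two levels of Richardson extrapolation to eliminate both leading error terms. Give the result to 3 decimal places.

2.557

First eliminate the Δt^2 term (factor 2^2 = 4):
  B₁ = (4·2.62003 − 2.79695)/3 = 2.56106
  B₂ = (4·2.57285 − 2.62003)/3 = 2.55712
Then eliminate the Δt^3 term (factor 2^3 = 8):
  (8·2.55712 − 2.56106)/7 = 2.55656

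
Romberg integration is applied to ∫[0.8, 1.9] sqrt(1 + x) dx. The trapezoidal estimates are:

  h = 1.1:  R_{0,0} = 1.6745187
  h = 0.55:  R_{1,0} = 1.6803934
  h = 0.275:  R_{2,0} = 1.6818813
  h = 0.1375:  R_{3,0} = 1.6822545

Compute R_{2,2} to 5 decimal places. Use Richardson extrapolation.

1.68238

R_{1,1} = (4·1.6803934 − 1.6745187) / 3 = 1.6823516
R_{2,1} = 1.6818813 + (1.6818813 − 1.6803934)/3 = 1.6823773
R_{2,2} = 1.6823773 + (1.6823773 − 1.6823516)/15 = 1.6823790
(Column j=1 coincides with Simpson's rule on the same nodes.)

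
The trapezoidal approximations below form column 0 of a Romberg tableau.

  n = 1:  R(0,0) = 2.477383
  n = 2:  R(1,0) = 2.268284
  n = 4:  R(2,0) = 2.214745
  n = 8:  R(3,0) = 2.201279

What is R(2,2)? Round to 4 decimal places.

Richardson extrapolation on the trapezoidal column (denominator 4−1=3):
R(1,1) = (4·2.268284 − 2.477383) / 3 = 2.198584
R(2,1) = (4·2.214745 − 2.268284) / 3 = 2.196899
R(2,2) = (16·2.196899 − 2.198584) / 15 = 2.196787

2.1968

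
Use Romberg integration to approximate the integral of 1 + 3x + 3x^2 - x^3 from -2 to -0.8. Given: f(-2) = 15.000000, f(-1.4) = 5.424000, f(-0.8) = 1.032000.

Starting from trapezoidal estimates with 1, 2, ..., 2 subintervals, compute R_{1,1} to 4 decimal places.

R_{0,0} (trapezoid, 1 panel, h=1.2000): 9.619200
R_{1,0} (trapezoid, 2 panels, h=0.6000): 8.064000
R_{1,1} = 8.064000 + (8.064000 − 9.619200)/3 = 7.545600

7.5456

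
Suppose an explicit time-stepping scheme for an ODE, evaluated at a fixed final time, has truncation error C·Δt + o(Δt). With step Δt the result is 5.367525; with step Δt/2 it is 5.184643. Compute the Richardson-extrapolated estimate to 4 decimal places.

5.0018

The leading error scales as Δt; refining by a factor of 2 reduces it by 2^1 = 2.
Extrapolated value = (2·A(Δt/2) − A(Δt)) / (2 − 1)
= (2·5.184643 − 5.367525) / 1
= 5.001761 / 1 = 5.001761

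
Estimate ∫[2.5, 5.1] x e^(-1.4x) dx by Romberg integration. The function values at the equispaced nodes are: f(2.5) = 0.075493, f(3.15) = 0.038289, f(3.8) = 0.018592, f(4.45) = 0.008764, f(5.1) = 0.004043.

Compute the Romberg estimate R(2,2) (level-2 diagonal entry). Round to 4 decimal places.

0.0660

R(0,0) (trapezoid, 1 panel, h=2.6000): 0.103397
R(1,0) (trapezoid, 2 panels, h=1.3000): 0.075868
R(2,0) (trapezoid, 4 panels, h=0.6500): 0.068518
R(1,1) = 0.075868 + (0.075868 − 0.103397)/3 = 0.066692
R(2,1) = 0.068518 + (0.068518 − 0.075868)/3 = 0.066068
R(2,2) = 0.066068 + (0.066068 − 0.066692)/15 = 0.066026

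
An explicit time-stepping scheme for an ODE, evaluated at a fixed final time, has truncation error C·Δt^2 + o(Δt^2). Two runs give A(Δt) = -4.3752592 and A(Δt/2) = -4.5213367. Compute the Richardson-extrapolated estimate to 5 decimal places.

Extrapolated value = (4·A(Δt/2) − A(Δt)) / (4 − 1)
= (4·(-4.5213367) − (-4.3752592)) / 3
= -13.7100876 / 3 = -4.5700292

-4.57003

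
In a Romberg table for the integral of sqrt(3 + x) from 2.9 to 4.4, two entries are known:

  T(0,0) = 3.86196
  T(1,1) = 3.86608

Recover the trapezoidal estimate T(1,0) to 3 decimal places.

From T(1,1) = (4·T(1,0) − T(0,0))/3, solve for T(1,0):
4·T(1,0) = 3·3.86608 + 3.86196 = 15.46020
T(1,0) = 3.86505

3.865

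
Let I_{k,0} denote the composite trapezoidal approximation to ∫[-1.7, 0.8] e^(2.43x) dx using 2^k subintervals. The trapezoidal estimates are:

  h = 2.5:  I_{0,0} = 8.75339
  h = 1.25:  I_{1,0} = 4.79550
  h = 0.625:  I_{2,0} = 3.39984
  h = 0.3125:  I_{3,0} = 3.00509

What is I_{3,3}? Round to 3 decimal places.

Richardson extrapolation on the trapezoidal column (denominator 4−1=3):
I_{1,1} = (4·4.79550 − 8.75339) / 3 = 3.47620
I_{2,1} = 3.39984 + (3.39984 − 4.79550)/3 = 2.93462
I_{3,1} = 3.00509 + (3.00509 − 3.39984)/3 = 2.87351
I_{2,2} = (16·2.93462 − 3.47620) / 15 = 2.89851
I_{3,2} = 2.87351 + (2.87351 − 2.93462)/15 = 2.86944
I_{3,3} = 2.86944 + (2.86944 − 2.89851)/63 = 2.86898

2.869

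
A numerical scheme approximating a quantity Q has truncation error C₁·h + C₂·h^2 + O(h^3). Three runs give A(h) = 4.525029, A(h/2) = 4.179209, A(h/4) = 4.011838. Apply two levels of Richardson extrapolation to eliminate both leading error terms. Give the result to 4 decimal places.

3.8482

First eliminate the h term (factor 2^1 = 2):
  B₁ = (2·4.179209 − 4.525029)/1 = 3.833389
  B₂ = (2·4.011838 − 4.179209)/1 = 3.844467
Then eliminate the h^2 term (factor 2^2 = 4):
  (4·3.844467 − 3.833389)/3 = 3.848160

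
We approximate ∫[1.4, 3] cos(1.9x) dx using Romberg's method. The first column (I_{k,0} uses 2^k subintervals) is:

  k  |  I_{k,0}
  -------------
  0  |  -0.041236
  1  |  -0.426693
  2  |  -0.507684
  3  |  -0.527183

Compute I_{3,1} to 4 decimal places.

Richardson extrapolation on the trapezoidal column (denominator 4−1=3):
I_{3,1} = -0.527183 + (-0.527183 − (-0.507684))/3 = -0.533683

-0.5337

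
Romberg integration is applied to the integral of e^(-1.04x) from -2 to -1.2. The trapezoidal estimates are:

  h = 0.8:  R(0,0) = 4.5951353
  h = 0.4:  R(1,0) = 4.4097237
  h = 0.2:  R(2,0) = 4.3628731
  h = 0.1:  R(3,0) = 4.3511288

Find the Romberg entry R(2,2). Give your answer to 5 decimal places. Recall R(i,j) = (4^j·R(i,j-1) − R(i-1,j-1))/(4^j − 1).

4.34721

R(1,1) = (4·4.4097237 − 4.5951353) / 3 = 4.3479198
R(2,1) = (4·4.3628731 − 4.4097237) / 3 = 4.3472562
R(2,2) = (16·4.3472562 − 4.3479198) / 15 = 4.3472120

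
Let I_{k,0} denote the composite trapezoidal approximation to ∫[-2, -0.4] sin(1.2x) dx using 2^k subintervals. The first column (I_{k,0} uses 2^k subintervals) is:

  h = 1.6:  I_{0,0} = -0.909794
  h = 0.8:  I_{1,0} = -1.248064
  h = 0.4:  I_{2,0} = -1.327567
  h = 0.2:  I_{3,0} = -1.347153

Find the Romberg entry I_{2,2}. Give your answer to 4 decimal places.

I_{1,1} = -1.248064 + (-1.248064 − (-0.909794))/3 = -1.360821
I_{2,1} = -1.327567 + (-1.327567 − (-1.248064))/3 = -1.354068
I_{2,2} = -1.354068 + (-1.354068 − (-1.360821))/15 = -1.353618
(Column j=1 coincides with Simpson's rule on the same nodes.)

-1.3536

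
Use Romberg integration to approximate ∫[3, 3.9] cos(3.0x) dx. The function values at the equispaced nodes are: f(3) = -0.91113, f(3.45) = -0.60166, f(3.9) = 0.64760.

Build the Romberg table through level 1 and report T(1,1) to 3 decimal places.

-0.401

T(0,0) (trapezoid, 1 panel, h=0.9000): -0.11859
T(1,0) (trapezoid, 2 panels, h=0.4500): -0.33004
T(1,1) = -0.33004 + (-0.33004 − (-0.11859))/3 = -0.40052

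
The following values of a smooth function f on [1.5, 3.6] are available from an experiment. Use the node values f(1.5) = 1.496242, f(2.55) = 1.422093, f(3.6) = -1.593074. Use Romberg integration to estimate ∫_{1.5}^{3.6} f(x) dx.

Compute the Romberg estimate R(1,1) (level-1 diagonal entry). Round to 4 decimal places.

1.9570

R(0,0) (trapezoid, 1 panel, h=2.1000): -0.101674
R(1,0) (trapezoid, 2 panels, h=1.0500): 1.442361
R(1,1) = 1.442361 + (1.442361 − (-0.101674))/3 = 1.957039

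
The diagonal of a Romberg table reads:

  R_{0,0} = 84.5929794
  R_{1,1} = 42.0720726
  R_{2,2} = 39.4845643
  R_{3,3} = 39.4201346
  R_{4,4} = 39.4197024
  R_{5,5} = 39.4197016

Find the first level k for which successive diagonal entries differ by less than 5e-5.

|R_{1,1} − R_{0,0}| = 42.5209068 ≥ 5e-5
|R_{2,2} − R_{1,1}| = 2.5875083 ≥ 5e-5
|R_{3,3} − R_{2,2}| = 0.0644297 ≥ 5e-5
|R_{4,4} − R_{3,3}| = 0.0004322 ≥ 5e-5
|R_{5,5} − R_{4,4}| = 0.0000008 < 5e-5

k = 5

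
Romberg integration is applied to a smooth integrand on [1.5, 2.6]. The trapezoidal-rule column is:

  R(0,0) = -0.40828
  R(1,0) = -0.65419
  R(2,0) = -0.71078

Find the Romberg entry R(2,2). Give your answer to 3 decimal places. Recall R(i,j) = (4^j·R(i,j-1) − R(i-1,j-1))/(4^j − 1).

-0.729

Richardson extrapolation on the trapezoidal column (denominator 4−1=3):
R(1,1) = (4·(-0.65419) − (-0.40828)) / 3 = -0.73616
R(2,1) = -0.71078 + (-0.71078 − (-0.65419))/3 = -0.72964
R(2,2) = -0.72964 + (-0.72964 − (-0.73616))/15 = -0.72921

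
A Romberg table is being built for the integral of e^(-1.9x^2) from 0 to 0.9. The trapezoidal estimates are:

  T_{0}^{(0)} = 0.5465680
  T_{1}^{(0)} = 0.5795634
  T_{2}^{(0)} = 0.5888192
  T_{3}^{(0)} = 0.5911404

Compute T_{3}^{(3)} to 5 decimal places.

0.59191

T_{1}^{(1)} = (4·0.5795634 − 0.5465680) / 3 = 0.5905619
T_{2}^{(1)} = 0.5888192 + (0.5888192 − 0.5795634)/3 = 0.5919045
T_{3}^{(1)} = (4·0.5911404 − 0.5888192) / 3 = 0.5919141
T_{2}^{(2)} = (16·0.5919045 − 0.5905619) / 15 = 0.5919940
T_{3}^{(2)} = 0.5919141 + (0.5919141 − 0.5919045)/15 = 0.5919147
T_{3}^{(3)} = (64·0.5919147 − 0.5919940) / 63 = 0.5919134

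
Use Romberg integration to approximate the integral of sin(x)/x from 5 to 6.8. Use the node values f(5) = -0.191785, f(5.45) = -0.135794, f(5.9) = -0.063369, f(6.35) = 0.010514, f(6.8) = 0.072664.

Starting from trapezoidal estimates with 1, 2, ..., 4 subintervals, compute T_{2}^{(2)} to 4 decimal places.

-0.1121

T_{0}^{(0)} (trapezoid, 1 panel, h=1.8000): -0.107209
T_{1}^{(0)} (trapezoid, 2 panels, h=0.9000): -0.110637
T_{2}^{(0)} (trapezoid, 4 panels, h=0.4500): -0.111694
T_{1}^{(1)} = -0.110637 + (-0.110637 − (-0.107209))/3 = -0.111780
T_{2}^{(1)} = -0.111694 + (-0.111694 − (-0.110637))/3 = -0.112046
T_{2}^{(2)} = -0.112046 + (-0.112046 − (-0.111780))/15 = -0.112064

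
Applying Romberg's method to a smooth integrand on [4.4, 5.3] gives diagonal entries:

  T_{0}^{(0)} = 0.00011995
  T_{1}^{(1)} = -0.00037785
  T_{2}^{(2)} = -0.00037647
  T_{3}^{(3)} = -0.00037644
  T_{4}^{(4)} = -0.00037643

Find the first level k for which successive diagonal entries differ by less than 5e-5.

|T_{1}^{(1)} − T_{0}^{(0)}| = 0.00049780 ≥ 5e-5
|T_{2}^{(2)} − T_{1}^{(1)}| = 0.00000138 < 5e-5

k = 2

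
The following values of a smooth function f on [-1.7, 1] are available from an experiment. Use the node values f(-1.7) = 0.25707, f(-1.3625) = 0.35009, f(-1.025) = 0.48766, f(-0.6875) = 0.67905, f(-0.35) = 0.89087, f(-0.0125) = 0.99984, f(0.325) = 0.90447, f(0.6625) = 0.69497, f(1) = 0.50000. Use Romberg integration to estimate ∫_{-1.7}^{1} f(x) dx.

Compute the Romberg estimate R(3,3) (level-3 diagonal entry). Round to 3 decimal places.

R(0,0) (trapezoid, 1 panel, h=2.7000): 1.02204
R(1,0) (trapezoid, 2 panels, h=1.3500): 1.71370
R(2,0) (trapezoid, 4 panels, h=0.6750): 1.79654
R(3,0) (trapezoid, 8 panels, h=0.3375): 1.81760
R(1,1) = 1.71370 + (1.71370 − 1.02204)/3 = 1.94425
R(2,1) = 1.79654 + (1.79654 − 1.71370)/3 = 1.82415
R(3,1) = 1.81760 + (1.81760 − 1.79654)/3 = 1.82462
R(2,2) = 1.82415 + (1.82415 − 1.94425)/15 = 1.81614
R(3,2) = 1.82462 + (1.82462 − 1.82415)/15 = 1.82465
R(3,3) = 1.82465 + (1.82465 − 1.81614)/63 = 1.82479

1.825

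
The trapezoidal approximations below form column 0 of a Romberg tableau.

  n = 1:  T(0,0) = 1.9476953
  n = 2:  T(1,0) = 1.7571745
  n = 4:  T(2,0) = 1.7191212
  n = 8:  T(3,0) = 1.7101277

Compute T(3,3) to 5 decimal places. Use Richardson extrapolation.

Richardson extrapolation on the trapezoidal column (denominator 4−1=3):
T(1,1) = 1.7571745 + (1.7571745 − 1.9476953)/3 = 1.6936676
T(2,1) = 1.7191212 + (1.7191212 − 1.7571745)/3 = 1.7064368
T(3,1) = (4·1.7101277 − 1.7191212) / 3 = 1.7071299
T(2,2) = 1.7064368 + (1.7064368 − 1.6936676)/15 = 1.7072881
T(3,2) = 1.7071299 + (1.7071299 − 1.7064368)/15 = 1.7071761
T(3,3) = 1.7071761 + (1.7071761 − 1.7072881)/63 = 1.7071743

1.70717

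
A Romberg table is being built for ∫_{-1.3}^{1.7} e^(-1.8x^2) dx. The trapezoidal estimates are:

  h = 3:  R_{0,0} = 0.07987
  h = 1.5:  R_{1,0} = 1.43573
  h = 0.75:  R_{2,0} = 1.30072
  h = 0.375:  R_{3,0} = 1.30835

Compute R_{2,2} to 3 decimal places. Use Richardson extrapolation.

1.214

Richardson extrapolation on the trapezoidal column (denominator 4−1=3):
R_{1,1} = (4·1.43573 − 0.07987) / 3 = 1.88768
R_{2,1} = (4·1.30072 − 1.43573) / 3 = 1.25572
R_{2,2} = 1.25572 + (1.25572 − 1.88768)/15 = 1.21359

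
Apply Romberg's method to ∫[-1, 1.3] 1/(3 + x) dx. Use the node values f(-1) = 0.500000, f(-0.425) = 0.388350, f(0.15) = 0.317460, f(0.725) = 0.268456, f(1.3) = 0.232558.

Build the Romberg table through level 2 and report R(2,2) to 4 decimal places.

R(0,0) (trapezoid, 1 panel, h=2.3000): 0.842442
R(1,0) (trapezoid, 2 panels, h=1.1500): 0.786300
R(2,0) (trapezoid, 4 panels, h=0.5750): 0.770813
R(1,1) = 0.786300 + (0.786300 − 0.842442)/3 = 0.767586
R(2,1) = 0.770813 + (0.770813 − 0.786300)/3 = 0.765651
R(2,2) = 0.765651 + (0.765651 − 0.767586)/15 = 0.765522

0.7655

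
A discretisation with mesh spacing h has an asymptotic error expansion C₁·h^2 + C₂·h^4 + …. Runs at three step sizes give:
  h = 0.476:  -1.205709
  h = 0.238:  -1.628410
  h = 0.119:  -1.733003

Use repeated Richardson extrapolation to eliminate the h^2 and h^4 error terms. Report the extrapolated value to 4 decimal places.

First eliminate the h^2 term (factor 2^2 = 4):
  B₁ = (4·(-1.628410) − (-1.205709))/3 = -1.769310
  B₂ = (4·(-1.733003) − (-1.628410))/3 = -1.767867
Then eliminate the h^4 term (factor 2^4 = 16):
  (16·(-1.767867) − (-1.769310))/15 = -1.767771

-1.7678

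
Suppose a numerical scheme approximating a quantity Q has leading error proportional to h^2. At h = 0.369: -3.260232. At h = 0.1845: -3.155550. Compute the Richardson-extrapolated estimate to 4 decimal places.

-3.1207

The leading error scales as h^2; refining by a factor of 2 reduces it by 2^2 = 4.
Extrapolated value = (4·A(h/2) − A(h)) / (4 − 1)
= (4·(-3.155550) − (-3.260232)) / 3
= -9.361968 / 3 = -3.120656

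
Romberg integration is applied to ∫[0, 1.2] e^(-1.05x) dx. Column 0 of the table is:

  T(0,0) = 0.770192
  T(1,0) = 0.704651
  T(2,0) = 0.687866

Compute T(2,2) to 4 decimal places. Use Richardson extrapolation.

0.6822

Richardson extrapolation on the trapezoidal column (denominator 4−1=3):
T(1,1) = (4·0.704651 − 0.770192) / 3 = 0.682804
T(2,1) = 0.687866 + (0.687866 − 0.704651)/3 = 0.682271
T(2,2) = 0.682271 + (0.682271 − 0.682804)/15 = 0.682235
(Column j=1 coincides with Simpson's rule on the same nodes.)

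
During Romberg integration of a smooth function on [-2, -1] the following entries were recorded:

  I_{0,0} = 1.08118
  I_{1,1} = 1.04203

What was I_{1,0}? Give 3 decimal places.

1.052

From I_{1,1} = (4·I_{1,0} − I_{0,0})/3, solve for I_{1,0}:
4·I_{1,0} = 3·1.04203 + 1.08118 = 4.20727
I_{1,0} = 1.05182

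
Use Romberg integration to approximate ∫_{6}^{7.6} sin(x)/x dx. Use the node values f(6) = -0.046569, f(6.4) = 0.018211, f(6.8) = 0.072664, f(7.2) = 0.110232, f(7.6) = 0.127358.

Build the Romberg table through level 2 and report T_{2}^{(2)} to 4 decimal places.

T_{0}^{(0)} (trapezoid, 1 panel, h=1.6000): 0.064631
T_{1}^{(0)} (trapezoid, 2 panels, h=0.8000): 0.090447
T_{2}^{(0)} (trapezoid, 4 panels, h=0.4000): 0.096601
T_{1}^{(1)} = 0.090447 + (0.090447 − 0.064631)/3 = 0.099052
T_{2}^{(1)} = 0.096601 + (0.096601 − 0.090447)/3 = 0.098652
T_{2}^{(2)} = 0.098652 + (0.098652 − 0.099052)/15 = 0.098625

0.0986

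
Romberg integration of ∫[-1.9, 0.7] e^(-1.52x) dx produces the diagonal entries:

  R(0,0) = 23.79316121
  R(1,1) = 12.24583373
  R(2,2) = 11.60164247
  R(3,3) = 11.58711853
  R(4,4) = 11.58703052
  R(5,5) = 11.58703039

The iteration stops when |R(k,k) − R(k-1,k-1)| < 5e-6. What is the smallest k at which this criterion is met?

k = 5

|R(1,1) − R(0,0)| = 11.54732748 ≥ 5e-6
|R(2,2) − R(1,1)| = 0.64419126 ≥ 5e-6
|R(3,3) − R(2,2)| = 0.01452394 ≥ 5e-6
|R(4,4) − R(3,3)| = 0.00008801 ≥ 5e-6
|R(5,5) − R(4,4)| = 0.00000013 < 5e-6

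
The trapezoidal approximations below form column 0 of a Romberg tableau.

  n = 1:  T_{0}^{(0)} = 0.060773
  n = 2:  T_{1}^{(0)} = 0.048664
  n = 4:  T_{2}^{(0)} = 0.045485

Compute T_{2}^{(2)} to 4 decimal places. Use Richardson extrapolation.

0.0444

Richardson extrapolation on the trapezoidal column (denominator 4−1=3):
T_{1}^{(1)} = 0.048664 + (0.048664 − 0.060773)/3 = 0.044628
T_{2}^{(1)} = (4·0.045485 − 0.048664) / 3 = 0.044425
T_{2}^{(2)} = (16·0.044425 − 0.044628) / 15 = 0.044411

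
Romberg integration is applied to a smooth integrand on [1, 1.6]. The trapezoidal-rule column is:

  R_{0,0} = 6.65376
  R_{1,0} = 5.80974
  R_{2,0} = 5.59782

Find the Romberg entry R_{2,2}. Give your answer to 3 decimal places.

R_{1,1} = 5.80974 + (5.80974 − 6.65376)/3 = 5.52840
R_{2,1} = 5.59782 + (5.59782 − 5.80974)/3 = 5.52718
R_{2,2} = (16·5.52718 − 5.52840) / 15 = 5.52710

5.527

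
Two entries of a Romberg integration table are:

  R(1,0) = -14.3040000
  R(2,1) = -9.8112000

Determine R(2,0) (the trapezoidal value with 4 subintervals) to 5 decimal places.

From R(2,1) = (4·R(2,0) − R(1,0))/3, solve for R(2,0):
4·R(2,0) = 3·(-9.8112000) + (-14.3040000) = -43.7376000
R(2,0) = -10.9344000

-10.93440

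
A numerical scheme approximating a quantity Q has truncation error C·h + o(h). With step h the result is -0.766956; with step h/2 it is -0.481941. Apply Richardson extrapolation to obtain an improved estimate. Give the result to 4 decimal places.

-0.1969

Extrapolated value = (2·A(h/2) − A(h)) / (2 − 1)
= (2·(-0.481941) − (-0.766956)) / 1
= -0.196926 / 1 = -0.196926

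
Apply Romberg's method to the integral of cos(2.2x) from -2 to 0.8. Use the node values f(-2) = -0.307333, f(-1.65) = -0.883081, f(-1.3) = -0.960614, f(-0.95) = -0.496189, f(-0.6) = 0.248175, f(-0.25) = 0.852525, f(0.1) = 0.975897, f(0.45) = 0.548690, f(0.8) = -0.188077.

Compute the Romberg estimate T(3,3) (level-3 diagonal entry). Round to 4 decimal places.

0.0141

T(0,0) (trapezoid, 1 panel, h=2.8000): -0.693574
T(1,0) (trapezoid, 2 panels, h=1.4000): 0.000658
T(2,0) (trapezoid, 4 panels, h=0.7000): 0.011027
T(3,0) (trapezoid, 8 panels, h=0.3500): 0.013194
T(1,1) = 0.000658 + (0.000658 − (-0.693574))/3 = 0.232069
T(2,1) = 0.011027 + (0.011027 − 0.000658)/3 = 0.014483
T(3,1) = 0.013194 + (0.013194 − 0.011027)/3 = 0.013916
T(2,2) = 0.014483 + (0.014483 − 0.232069)/15 = -0.000023
T(3,2) = 0.013916 + (0.013916 − 0.014483)/15 = 0.013878
T(3,3) = 0.013878 + (0.013878 − (-0.000023))/63 = 0.014099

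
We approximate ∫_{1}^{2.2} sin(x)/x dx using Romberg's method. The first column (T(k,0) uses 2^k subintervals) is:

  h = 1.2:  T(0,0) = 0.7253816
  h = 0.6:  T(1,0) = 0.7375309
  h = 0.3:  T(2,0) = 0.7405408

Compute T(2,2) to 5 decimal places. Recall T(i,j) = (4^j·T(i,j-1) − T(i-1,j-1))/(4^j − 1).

0.74154

Richardson extrapolation on the trapezoidal column (denominator 4−1=3):
T(1,1) = (4·0.7375309 − 0.7253816) / 3 = 0.7415807
T(2,1) = (4·0.7405408 − 0.7375309) / 3 = 0.7415441
T(2,2) = 0.7415441 + (0.7415441 − 0.7415807)/15 = 0.7415417
(Column j=1 coincides with Simpson's rule on the same nodes.)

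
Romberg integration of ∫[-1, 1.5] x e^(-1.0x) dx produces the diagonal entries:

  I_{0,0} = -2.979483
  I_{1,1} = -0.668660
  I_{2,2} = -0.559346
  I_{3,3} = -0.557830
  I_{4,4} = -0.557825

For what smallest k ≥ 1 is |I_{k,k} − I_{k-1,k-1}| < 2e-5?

|I_{1,1} − I_{0,0}| = 2.310823 ≥ 2e-5
|I_{2,2} − I_{1,1}| = 0.109314 ≥ 2e-5
|I_{3,3} − I_{2,2}| = 0.001516 ≥ 2e-5
|I_{4,4} − I_{3,3}| = 0.000005 < 2e-5

k = 4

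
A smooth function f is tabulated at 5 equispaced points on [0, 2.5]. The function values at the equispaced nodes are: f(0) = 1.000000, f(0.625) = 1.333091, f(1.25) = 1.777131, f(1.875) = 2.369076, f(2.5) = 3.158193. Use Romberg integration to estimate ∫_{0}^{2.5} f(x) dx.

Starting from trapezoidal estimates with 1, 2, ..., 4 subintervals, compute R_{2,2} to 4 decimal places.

R_{0,0} (trapezoid, 1 panel, h=2.5000): 5.197741
R_{1,0} (trapezoid, 2 panels, h=1.2500): 4.820284
R_{2,0} (trapezoid, 4 panels, h=0.6250): 4.723997
R_{1,1} = 4.820284 + (4.820284 − 5.197741)/3 = 4.694465
R_{2,1} = 4.723997 + (4.723997 − 4.820284)/3 = 4.691901
R_{2,2} = 4.691901 + (4.691901 − 4.694465)/15 = 4.691730

4.6917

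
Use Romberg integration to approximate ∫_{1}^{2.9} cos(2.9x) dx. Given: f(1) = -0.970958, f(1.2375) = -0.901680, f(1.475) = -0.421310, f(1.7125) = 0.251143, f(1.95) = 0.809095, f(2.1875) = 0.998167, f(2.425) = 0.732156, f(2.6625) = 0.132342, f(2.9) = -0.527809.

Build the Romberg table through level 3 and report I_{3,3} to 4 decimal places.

I_{0,0} (trapezoid, 1 panel, h=1.9000): -1.423829
I_{1,0} (trapezoid, 2 panels, h=0.9500): 0.056726
I_{2,0} (trapezoid, 4 panels, h=0.4750): 0.176015
I_{3,0} (trapezoid, 8 panels, h=0.2375): 0.202001
I_{1,1} = 0.056726 + (0.056726 − (-1.423829))/3 = 0.550244
I_{2,1} = 0.176015 + (0.176015 − 0.056726)/3 = 0.215778
I_{3,1} = 0.202001 + (0.202001 − 0.176015)/3 = 0.210663
I_{2,2} = 0.215778 + (0.215778 − 0.550244)/15 = 0.193480
I_{3,2} = 0.210663 + (0.210663 − 0.215778)/15 = 0.210322
I_{3,3} = 0.210322 + (0.210322 − 0.193480)/63 = 0.210589

0.2106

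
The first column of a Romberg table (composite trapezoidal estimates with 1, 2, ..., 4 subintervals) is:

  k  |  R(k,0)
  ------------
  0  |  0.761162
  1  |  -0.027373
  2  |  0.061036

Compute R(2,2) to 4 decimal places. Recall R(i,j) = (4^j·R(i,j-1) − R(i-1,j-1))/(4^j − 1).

Richardson extrapolation on the trapezoidal column (denominator 4−1=3):
R(1,1) = (4·(-0.027373) − 0.761162) / 3 = -0.290218
R(2,1) = (4·0.061036 − (-0.027373)) / 3 = 0.090506
R(2,2) = (16·0.090506 − (-0.290218)) / 15 = 0.115888
(Column j=1 coincides with Simpson's rule on the same nodes.)

0.1159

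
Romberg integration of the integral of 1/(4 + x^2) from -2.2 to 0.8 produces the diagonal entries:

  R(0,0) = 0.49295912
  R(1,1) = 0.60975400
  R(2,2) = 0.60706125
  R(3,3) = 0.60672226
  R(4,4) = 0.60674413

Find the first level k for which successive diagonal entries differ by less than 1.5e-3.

k = 3

|R(1,1) − R(0,0)| = 0.11679488 ≥ 1.5e-3
|R(2,2) − R(1,1)| = 0.00269275 ≥ 1.5e-3
|R(3,3) − R(2,2)| = 0.00033899 < 1.5e-3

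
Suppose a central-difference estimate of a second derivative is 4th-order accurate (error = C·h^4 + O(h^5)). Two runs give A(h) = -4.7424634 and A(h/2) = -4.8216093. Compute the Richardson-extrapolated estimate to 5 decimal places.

-4.82689

The leading error scales as h^4; refining by a factor of 2 reduces it by 2^4 = 16.
Extrapolated value = (16·A(h/2) − A(h)) / (16 − 1)
= (16·(-4.8216093) − (-4.7424634)) / 15
= -72.4032854 / 15 = -4.8268857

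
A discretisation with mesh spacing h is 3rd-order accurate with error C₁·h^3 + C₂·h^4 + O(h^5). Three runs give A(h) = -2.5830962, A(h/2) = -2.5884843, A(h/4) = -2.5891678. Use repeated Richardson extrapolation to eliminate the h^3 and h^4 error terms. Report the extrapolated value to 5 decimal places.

-2.58927

First eliminate the h^3 term (factor 2^3 = 8):
  B₁ = (8·(-2.5884843) − (-2.5830962))/7 = -2.5892540
  B₂ = (8·(-2.5891678) − (-2.5884843))/7 = -2.5892654
Then eliminate the h^4 term (factor 2^4 = 16):
  (16·(-2.5892654) − (-2.5892540))/15 = -2.5892662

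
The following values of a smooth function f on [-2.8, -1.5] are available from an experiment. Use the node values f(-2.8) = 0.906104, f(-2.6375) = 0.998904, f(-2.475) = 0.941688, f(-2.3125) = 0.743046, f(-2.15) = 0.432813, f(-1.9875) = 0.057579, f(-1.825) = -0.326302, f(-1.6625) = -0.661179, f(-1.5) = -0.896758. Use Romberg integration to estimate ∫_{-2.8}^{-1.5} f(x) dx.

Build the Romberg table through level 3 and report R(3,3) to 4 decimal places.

0.3607

R(0,0) (trapezoid, 1 panel, h=1.3000): 0.006075
R(1,0) (trapezoid, 2 panels, h=0.6500): 0.284366
R(2,0) (trapezoid, 4 panels, h=0.3250): 0.342183
R(3,0) (trapezoid, 8 panels, h=0.1625): 0.356074
R(1,1) = 0.284366 + (0.284366 − 0.006075)/3 = 0.377130
R(2,1) = 0.342183 + (0.342183 − 0.284366)/3 = 0.361455
R(3,1) = 0.356074 + (0.356074 − 0.342183)/3 = 0.360704
R(2,2) = 0.361455 + (0.361455 − 0.377130)/15 = 0.360410
R(3,2) = 0.360704 + (0.360704 − 0.361455)/15 = 0.360654
R(3,3) = 0.360654 + (0.360654 − 0.360410)/63 = 0.360658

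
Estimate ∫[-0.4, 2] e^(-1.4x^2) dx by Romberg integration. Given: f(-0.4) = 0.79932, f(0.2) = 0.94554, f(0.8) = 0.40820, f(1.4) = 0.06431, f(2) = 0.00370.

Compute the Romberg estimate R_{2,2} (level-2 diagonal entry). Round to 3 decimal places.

R_{0,0} (trapezoid, 1 panel, h=2.4000): 0.96362
R_{1,0} (trapezoid, 2 panels, h=1.2000): 0.97165
R_{2,0} (trapezoid, 4 panels, h=0.6000): 1.09174
R_{1,1} = 0.97165 + (0.97165 − 0.96362)/3 = 0.97433
R_{2,1} = 1.09174 + (1.09174 − 0.97165)/3 = 1.13177
R_{2,2} = 1.13177 + (1.13177 − 0.97433)/15 = 1.14227

1.142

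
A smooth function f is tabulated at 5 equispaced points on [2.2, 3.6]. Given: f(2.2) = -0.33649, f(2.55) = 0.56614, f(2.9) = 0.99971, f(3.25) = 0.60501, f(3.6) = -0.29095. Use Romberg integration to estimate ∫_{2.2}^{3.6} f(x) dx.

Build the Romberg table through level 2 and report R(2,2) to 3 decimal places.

R(0,0) (trapezoid, 1 panel, h=1.4000): -0.43921
R(1,0) (trapezoid, 2 panels, h=0.7000): 0.48019
R(2,0) (trapezoid, 4 panels, h=0.3500): 0.65000
R(1,1) = 0.48019 + (0.48019 − (-0.43921))/3 = 0.78666
R(2,1) = 0.65000 + (0.65000 − 0.48019)/3 = 0.70660
R(2,2) = 0.70660 + (0.70660 − 0.78666)/15 = 0.70126

0.701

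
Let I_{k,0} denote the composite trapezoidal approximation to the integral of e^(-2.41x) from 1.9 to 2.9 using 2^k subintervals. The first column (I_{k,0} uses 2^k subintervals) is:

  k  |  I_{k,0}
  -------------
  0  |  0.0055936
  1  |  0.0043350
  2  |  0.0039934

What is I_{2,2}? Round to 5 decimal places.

0.00388

I_{1,1} = (4·0.0043350 − 0.0055936) / 3 = 0.0039155
I_{2,1} = (4·0.0039934 − 0.0043350) / 3 = 0.0038795
I_{2,2} = (16·0.0038795 − 0.0039155) / 15 = 0.0038771
(Column j=1 coincides with Simpson's rule on the same nodes.)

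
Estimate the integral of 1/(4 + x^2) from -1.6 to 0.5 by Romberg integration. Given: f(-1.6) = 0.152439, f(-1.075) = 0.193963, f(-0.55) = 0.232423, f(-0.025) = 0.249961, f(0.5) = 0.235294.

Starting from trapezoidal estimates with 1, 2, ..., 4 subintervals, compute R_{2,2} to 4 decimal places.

R_{0,0} (trapezoid, 1 panel, h=2.1000): 0.407120
R_{1,0} (trapezoid, 2 panels, h=1.0500): 0.447604
R_{2,0} (trapezoid, 4 panels, h=0.5250): 0.456862
R_{1,1} = 0.447604 + (0.447604 − 0.407120)/3 = 0.461099
R_{2,1} = 0.456862 + (0.456862 − 0.447604)/3 = 0.459948
R_{2,2} = 0.459948 + (0.459948 − 0.461099)/15 = 0.459871

0.4599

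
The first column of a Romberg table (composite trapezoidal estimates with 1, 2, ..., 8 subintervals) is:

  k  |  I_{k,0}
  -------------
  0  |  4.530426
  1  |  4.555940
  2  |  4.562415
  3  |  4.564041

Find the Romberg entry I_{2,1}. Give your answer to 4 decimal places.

4.5646

I_{2,1} = (4·4.562415 − 4.555940) / 3 = 4.564573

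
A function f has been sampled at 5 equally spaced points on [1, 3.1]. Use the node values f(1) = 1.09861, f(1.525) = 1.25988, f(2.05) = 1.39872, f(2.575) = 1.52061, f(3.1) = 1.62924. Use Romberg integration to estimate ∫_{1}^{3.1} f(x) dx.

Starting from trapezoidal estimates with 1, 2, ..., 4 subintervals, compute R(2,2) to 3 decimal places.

R(0,0) (trapezoid, 1 panel, h=2.1000): 2.86424
R(1,0) (trapezoid, 2 panels, h=1.0500): 2.90078
R(2,0) (trapezoid, 4 panels, h=0.5250): 2.91015
R(1,1) = 2.90078 + (2.90078 − 2.86424)/3 = 2.91296
R(2,1) = 2.91015 + (2.91015 − 2.90078)/3 = 2.91327
R(2,2) = 2.91327 + (2.91327 − 2.91296)/15 = 2.91329

2.913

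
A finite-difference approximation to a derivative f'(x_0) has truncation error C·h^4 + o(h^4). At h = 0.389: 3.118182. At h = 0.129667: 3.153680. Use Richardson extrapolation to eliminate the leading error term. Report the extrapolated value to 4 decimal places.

3.1541

Extrapolated value = (81·A(h/3) − A(h)) / (81 − 1)
= (81·3.153680 − 3.118182) / 80
= 252.329898 / 80 = 3.154124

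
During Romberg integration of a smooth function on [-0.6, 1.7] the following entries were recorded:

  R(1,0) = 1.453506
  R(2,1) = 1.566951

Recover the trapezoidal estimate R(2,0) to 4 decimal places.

1.5386

From R(2,1) = (4·R(2,0) − R(1,0))/3, solve for R(2,0):
4·R(2,0) = 3·1.566951 + 1.453506 = 6.154359
R(2,0) = 1.538590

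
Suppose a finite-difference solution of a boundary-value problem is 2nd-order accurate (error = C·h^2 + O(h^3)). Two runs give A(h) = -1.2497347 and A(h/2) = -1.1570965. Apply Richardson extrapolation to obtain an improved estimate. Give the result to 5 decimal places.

-1.12622

The leading error scales as h^2; refining by a factor of 2 reduces it by 2^2 = 4.
Extrapolated value = (4·A(h/2) − A(h)) / (4 − 1)
= (4·(-1.1570965) − (-1.2497347)) / 3
= -3.3786513 / 3 = -1.1262171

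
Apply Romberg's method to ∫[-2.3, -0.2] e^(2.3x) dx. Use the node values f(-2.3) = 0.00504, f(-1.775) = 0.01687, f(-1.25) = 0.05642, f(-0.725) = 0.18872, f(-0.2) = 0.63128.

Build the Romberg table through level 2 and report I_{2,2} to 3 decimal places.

I_{0,0} (trapezoid, 1 panel, h=2.1000): 0.66814
I_{1,0} (trapezoid, 2 panels, h=1.0500): 0.39331
I_{2,0} (trapezoid, 4 panels, h=0.5250): 0.30459
I_{1,1} = 0.39331 + (0.39331 − 0.66814)/3 = 0.30170
I_{2,1} = 0.30459 + (0.30459 − 0.39331)/3 = 0.27502
I_{2,2} = 0.27502 + (0.27502 − 0.30170)/15 = 0.27324

0.273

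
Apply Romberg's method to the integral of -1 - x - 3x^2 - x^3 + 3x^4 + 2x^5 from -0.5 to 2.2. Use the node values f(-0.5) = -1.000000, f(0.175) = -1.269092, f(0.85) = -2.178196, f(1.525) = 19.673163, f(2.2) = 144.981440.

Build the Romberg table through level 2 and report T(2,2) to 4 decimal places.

47.1199

T(0,0) (trapezoid, 1 panel, h=2.7000): 194.374944
T(1,0) (trapezoid, 2 panels, h=1.3500): 94.246907
T(2,0) (trapezoid, 4 panels, h=0.6750): 59.546202
T(1,1) = 94.246907 + (94.246907 − 194.374944)/3 = 60.870895
T(2,1) = 59.546202 + (59.546202 − 94.246907)/3 = 47.979300
T(2,2) = 47.979300 + (47.979300 − 60.870895)/15 = 47.119860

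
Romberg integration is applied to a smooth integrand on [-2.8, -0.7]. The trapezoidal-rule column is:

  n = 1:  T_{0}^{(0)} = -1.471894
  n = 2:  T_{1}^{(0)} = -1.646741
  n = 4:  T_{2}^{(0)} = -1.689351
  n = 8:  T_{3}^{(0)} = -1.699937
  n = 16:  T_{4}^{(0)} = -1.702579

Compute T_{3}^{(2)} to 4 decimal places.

-1.7035

T_{2}^{(1)} = -1.689351 + (-1.689351 − (-1.646741))/3 = -1.703554
T_{3}^{(1)} = (4·(-1.699937) − (-1.689351)) / 3 = -1.703466
T_{3}^{(2)} = (16·(-1.703466) − (-1.703554)) / 15 = -1.703460
(Column j=1 coincides with Simpson's rule on the same nodes.)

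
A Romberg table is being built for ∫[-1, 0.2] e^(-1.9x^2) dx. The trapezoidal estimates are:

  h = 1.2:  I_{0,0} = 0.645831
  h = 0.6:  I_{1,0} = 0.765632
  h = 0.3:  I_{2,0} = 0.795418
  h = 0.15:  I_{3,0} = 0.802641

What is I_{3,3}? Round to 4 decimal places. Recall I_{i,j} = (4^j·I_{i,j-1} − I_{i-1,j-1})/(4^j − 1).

Richardson extrapolation on the trapezoidal column (denominator 4−1=3):
I_{1,1} = (4·0.765632 − 0.645831) / 3 = 0.805566
I_{2,1} = (4·0.795418 − 0.765632) / 3 = 0.805347
I_{3,1} = 0.802641 + (0.802641 − 0.795418)/3 = 0.805049
I_{2,2} = (16·0.805347 − 0.805566) / 15 = 0.805332
I_{3,2} = 0.805049 + (0.805049 − 0.805347)/15 = 0.805029
I_{3,3} = 0.805029 + (0.805029 − 0.805332)/63 = 0.805024
(Column j=1 coincides with Simpson's rule on the same nodes.)

0.8050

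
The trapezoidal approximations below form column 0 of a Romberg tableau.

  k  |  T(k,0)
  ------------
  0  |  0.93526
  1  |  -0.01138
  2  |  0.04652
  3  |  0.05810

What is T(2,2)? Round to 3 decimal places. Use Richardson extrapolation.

0.092

Richardson extrapolation on the trapezoidal column (denominator 4−1=3):
T(1,1) = (4·(-0.01138) − 0.93526) / 3 = -0.32693
T(2,1) = (4·0.04652 − (-0.01138)) / 3 = 0.06582
T(2,2) = 0.06582 + (0.06582 − (-0.32693))/15 = 0.09200
(Column j=1 coincides with Simpson's rule on the same nodes.)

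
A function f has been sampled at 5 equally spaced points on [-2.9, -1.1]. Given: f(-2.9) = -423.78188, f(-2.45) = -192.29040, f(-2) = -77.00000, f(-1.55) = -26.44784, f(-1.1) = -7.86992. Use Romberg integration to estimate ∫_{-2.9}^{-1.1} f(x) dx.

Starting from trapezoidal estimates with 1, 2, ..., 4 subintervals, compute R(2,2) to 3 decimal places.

R(0,0) (trapezoid, 1 panel, h=1.8000): -388.48662
R(1,0) (trapezoid, 2 panels, h=0.9000): -263.54331
R(2,0) (trapezoid, 4 panels, h=0.4500): -230.20386
R(1,1) = -263.54331 + (-263.54331 − (-388.48662))/3 = -221.89554
R(2,1) = -230.20386 + (-230.20386 − (-263.54331))/3 = -219.09071
R(2,2) = -219.09071 + (-219.09071 − (-221.89554))/15 = -218.90372

-218.904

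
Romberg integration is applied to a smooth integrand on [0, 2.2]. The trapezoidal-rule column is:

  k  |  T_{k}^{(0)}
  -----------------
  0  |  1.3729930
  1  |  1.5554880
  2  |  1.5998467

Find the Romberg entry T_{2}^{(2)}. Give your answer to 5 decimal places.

Richardson extrapolation on the trapezoidal column (denominator 4−1=3):
T_{1}^{(1)} = 1.5554880 + (1.5554880 − 1.3729930)/3 = 1.6163197
T_{2}^{(1)} = 1.5998467 + (1.5998467 − 1.5554880)/3 = 1.6146329
T_{2}^{(2)} = (16·1.6146329 − 1.6163197) / 15 = 1.6145204

1.61452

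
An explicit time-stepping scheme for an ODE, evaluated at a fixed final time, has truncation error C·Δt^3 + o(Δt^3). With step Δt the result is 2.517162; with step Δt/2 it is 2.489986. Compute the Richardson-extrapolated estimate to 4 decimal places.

2.4861

The leading error scales as Δt^3; refining by a factor of 2 reduces it by 2^3 = 8.
Extrapolated value = (8·A(Δt/2) − A(Δt)) / (8 − 1)
= (8·2.489986 − 2.517162) / 7
= 17.402726 / 7 = 2.486104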